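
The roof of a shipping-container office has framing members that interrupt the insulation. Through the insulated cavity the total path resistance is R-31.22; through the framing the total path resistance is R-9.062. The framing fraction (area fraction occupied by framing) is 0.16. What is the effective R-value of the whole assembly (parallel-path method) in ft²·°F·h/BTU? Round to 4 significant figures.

22.44 ft²·°F·h/BTU

U_eff = 0.84/31.22 + 0.16/9.062 = 0.026906 + 0.017656 = 0.044562
R_eff = 1/U_eff = 22.441 ft²·°F·h/BTU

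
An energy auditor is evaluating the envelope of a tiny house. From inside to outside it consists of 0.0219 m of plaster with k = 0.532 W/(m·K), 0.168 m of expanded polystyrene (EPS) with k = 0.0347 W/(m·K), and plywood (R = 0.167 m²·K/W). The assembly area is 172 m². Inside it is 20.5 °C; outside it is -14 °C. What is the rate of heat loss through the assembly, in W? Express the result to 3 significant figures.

1180 W

0.0219/0.532 = 0.04117
0.168/0.0347 = 4.841
R_total = 0.04117 + 4.841 + 0.167 = 5.05 m²·K/W
Q = A·ΔT/R = 172 × (20.5 − (-14)) / 5.05 = 1175 W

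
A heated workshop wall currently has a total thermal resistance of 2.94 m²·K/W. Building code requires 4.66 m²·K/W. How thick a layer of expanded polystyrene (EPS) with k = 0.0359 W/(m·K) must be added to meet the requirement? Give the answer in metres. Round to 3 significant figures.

ΔR = 4.66 − 2.94 = 1.72 m²·K/W
L = ΔR × k = 1.72 × 0.0359 = 0.06175 m

0.0617 m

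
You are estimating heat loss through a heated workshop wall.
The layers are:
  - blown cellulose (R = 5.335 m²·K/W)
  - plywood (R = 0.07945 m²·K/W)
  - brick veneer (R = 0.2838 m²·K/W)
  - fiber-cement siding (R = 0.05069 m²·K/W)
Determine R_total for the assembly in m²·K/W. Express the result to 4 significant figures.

5.749 m²·K/W

R_total = 5.335 + 0.07945 + 0.2838 + 0.05069 = 5.7489 m²·K/W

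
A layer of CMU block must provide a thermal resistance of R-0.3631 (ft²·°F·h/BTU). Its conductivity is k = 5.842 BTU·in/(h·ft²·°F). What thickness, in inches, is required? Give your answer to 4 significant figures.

2.121 in

L = R × k = 0.3631 × 5.842 = 2.1212 in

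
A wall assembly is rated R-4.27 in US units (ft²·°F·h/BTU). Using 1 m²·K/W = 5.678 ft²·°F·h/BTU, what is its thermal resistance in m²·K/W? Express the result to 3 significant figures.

0.752 m²·K/W

R_SI = 4.27/5.678 = 0.752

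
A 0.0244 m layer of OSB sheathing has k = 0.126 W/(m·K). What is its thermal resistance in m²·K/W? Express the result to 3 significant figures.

R = L/k = 0.0244/0.126 = 0.1937 m²·K/W

0.194 m²·K/W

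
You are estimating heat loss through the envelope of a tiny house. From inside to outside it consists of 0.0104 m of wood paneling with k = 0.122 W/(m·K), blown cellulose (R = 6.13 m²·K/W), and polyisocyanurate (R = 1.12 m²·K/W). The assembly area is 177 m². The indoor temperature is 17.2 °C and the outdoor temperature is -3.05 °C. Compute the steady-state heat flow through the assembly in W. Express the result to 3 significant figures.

0.0104/0.122 = 0.08525
R_total = 0.08525 + 6.13 + 1.12 = 7.335 m²·K/W
Q = A·ΔT/R = 177 × (17.2 − (-3.05)) / 7.335 = 488.6 W

489 W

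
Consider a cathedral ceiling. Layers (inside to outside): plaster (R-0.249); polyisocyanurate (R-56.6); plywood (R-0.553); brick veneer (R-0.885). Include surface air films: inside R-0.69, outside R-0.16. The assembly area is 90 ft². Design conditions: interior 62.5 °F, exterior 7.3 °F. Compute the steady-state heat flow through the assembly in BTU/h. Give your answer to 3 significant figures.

R_total = 0.69 + 0.249 + 56.6 + 0.553 + 0.885 + 0.16 = 59.14 ft²·°F·h/BTU
Q = A·ΔT/R = 90 × (62.5 − 7.3) / 59.14 = 84.01 BTU/h

84.0 BTU/h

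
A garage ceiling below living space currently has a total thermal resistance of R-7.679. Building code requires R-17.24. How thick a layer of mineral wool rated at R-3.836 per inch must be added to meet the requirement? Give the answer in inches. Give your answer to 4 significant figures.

2.492 in

ΔR = 17.24 − 7.679 = 9.561 ft²·°F·h/BTU
L = ΔR / (R/in) = 9.561/3.836 = 2.4924 in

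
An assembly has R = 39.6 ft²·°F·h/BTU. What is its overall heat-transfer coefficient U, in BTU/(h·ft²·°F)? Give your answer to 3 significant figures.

0.0253 BTU/(h·ft²·°F)

U = 1/R = 1/39.6 = 0.02525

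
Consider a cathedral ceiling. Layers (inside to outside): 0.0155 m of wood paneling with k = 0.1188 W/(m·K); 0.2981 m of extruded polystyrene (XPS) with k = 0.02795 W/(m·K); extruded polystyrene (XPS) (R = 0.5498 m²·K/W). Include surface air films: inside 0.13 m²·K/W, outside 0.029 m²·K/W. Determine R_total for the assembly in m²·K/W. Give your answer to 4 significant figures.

11.50 m²·K/W

0.0155/0.1188 = 0.13047
0.2981/0.02795 = 10.665
R_total = 0.13 + 0.13047 + 10.665 + 0.5498 + 0.029 = 11.505 m²·K/W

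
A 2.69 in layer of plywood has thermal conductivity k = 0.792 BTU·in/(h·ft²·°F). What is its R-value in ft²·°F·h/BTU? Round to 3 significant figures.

R = L/k = 2.69/0.792 = 3.396 ft²·°F·h/BTU

3.40 ft²·°F·h/BTU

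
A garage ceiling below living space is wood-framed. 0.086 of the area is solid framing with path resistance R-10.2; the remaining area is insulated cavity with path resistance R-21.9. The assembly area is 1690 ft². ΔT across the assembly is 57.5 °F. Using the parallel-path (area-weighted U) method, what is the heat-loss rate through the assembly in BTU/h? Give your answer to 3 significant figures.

U_eff = 0.914/21.9 + 0.086/10.2 = 0.04174 + 0.008431 = 0.05017
R_eff = 1/U_eff = 19.93 ft²·°F·h/BTU
Q = 1690 × 57.5 / 19.93 = 4875 BTU/h

4870 BTU/h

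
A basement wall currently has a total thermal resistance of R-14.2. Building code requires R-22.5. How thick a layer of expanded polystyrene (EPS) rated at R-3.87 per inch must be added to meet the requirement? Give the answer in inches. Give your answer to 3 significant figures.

2.14 in

ΔR = 22.5 − 14.2 = 8.3 ft²·°F·h/BTU
L = ΔR / (R/in) = 8.3/3.87 = 2.145 in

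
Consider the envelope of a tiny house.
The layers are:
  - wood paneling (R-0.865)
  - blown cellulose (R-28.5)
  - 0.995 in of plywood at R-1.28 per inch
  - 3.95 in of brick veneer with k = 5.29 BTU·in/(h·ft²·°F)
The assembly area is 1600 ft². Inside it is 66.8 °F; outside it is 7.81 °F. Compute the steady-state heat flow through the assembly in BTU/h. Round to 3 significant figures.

0.995 × 1.28 = 1.274
3.95/5.29 = 0.7467
R_total = 0.865 + 28.5 + 1.274 + 0.7467 = 31.39 ft²·°F·h/BTU
Q = A·ΔT/R = 1600 × (66.8 − 7.81) / 31.39 = 3007 BTU/h

3010 BTU/h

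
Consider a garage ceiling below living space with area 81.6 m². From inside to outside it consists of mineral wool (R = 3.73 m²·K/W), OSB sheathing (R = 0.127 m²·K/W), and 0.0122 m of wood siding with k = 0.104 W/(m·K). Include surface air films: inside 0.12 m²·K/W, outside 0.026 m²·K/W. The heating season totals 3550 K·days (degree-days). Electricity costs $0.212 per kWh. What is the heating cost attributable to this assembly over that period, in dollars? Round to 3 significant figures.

0.0122/0.104 = 0.1173
R_total = 0.12 + 3.73 + 0.127 + 0.1173 + 0.026 = 4.12 m²·K/W
E = A × HDD × 24 / R / 1000 = 81.6 × 3550 × 24 / 4.12 / 1000 = 1687 kWh
Cost = 1687 × 0.212 = $357.7

358 dollars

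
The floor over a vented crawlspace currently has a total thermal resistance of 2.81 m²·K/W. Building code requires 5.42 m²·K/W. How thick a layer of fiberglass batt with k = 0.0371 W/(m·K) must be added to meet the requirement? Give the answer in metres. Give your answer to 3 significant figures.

ΔR = 5.42 − 2.81 = 2.61 m²·K/W
L = ΔR × k = 2.61 × 0.0371 = 0.09683 m

0.0968 m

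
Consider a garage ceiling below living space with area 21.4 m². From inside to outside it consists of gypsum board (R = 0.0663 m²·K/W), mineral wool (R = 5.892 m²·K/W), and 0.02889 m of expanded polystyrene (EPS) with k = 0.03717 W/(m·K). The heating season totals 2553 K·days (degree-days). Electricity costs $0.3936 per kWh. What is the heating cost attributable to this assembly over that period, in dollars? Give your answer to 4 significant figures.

76.62 dollars

0.02889/0.03717 = 0.77724
R_total = 0.0663 + 5.892 + 0.77724 = 6.7355 m²·K/W
E = A × HDD × 24 / R / 1000 = 21.4 × 2553 × 24 / 6.7355 / 1000 = 194.67 kWh
Cost = 194.67 × 0.3936 = $76.623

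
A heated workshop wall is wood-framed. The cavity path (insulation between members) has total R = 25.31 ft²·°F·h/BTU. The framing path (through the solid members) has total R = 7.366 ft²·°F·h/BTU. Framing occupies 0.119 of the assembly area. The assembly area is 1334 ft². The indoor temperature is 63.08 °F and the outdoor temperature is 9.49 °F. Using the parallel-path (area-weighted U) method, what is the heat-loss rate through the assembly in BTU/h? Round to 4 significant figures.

U_eff = 0.881/25.31 + 0.119/7.366 = 0.034808 + 0.016155 = 0.050964
R_eff = 1/U_eff = 19.622 ft²·°F·h/BTU
Q = 1334 × (63.08 − 9.49) / 19.622 = 3643.3 BTU/h

3643 BTU/h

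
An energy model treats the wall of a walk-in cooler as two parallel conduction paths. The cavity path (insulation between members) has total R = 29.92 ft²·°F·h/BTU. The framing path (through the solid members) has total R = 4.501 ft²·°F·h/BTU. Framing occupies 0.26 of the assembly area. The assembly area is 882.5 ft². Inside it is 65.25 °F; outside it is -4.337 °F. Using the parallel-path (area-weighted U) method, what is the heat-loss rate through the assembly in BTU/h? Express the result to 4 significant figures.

5066 BTU/h

U_eff = 0.74/29.92 + 0.26/4.501 = 0.024733 + 0.057765 = 0.082498
R_eff = 1/U_eff = 12.122 ft²·°F·h/BTU
Q = 882.5 × (65.25 − (-4.337)) / 12.122 = 5066.2 BTU/h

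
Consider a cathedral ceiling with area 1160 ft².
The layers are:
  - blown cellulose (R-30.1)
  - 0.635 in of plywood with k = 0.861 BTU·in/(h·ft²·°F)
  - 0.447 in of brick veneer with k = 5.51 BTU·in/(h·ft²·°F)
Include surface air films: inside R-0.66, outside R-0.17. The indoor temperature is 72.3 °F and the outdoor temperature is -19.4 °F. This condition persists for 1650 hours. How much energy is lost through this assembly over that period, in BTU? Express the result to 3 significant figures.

0.635/0.861 = 0.7375
0.447/5.51 = 0.08113
R_total = 0.66 + 30.1 + 0.7375 + 0.08113 + 0.17 = 31.75 ft²·°F·h/BTU
Q = 1160 × (72.3 − (-19.4)) / 31.75 = 3350 BTU/h
E = 3350 × 1650 = 5528000 BTU

5530000 BTU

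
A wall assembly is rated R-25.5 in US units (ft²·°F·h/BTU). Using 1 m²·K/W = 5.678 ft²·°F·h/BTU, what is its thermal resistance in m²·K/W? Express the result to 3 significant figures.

R_SI = 25.5/5.678 = 4.491

4.49 m²·K/W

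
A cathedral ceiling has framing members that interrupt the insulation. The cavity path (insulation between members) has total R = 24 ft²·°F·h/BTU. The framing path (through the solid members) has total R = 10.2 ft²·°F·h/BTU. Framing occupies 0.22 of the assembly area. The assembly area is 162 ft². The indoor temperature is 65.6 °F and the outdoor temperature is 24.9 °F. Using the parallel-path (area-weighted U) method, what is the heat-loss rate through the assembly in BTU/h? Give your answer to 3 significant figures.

356 BTU/h

U_eff = 0.78/24 + 0.22/10.2 = 0.0325 + 0.02157 = 0.05407
R_eff = 1/U_eff = 18.5 ft²·°F·h/BTU
Q = 162 × (65.6 − 24.9) / 18.5 = 356.5 BTU/h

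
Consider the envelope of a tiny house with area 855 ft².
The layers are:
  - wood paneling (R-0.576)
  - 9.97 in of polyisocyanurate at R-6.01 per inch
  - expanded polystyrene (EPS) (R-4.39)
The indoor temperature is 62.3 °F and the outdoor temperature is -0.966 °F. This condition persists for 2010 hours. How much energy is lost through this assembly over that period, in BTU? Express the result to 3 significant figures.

1680000 BTU

9.97 × 6.01 = 59.92
R_total = 0.576 + 59.92 + 4.39 = 64.89 ft²·°F·h/BTU
Q = 855 × (62.3 − (-0.966)) / 64.89 = 833.7 BTU/h
E = 833.7 × 2010 = 1676000 BTU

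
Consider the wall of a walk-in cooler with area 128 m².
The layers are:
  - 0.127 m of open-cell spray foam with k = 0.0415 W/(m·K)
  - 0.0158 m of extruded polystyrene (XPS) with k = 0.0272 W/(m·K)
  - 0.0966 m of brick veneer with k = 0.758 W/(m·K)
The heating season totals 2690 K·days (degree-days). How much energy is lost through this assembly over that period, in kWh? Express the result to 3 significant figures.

0.127/0.0415 = 3.06
0.0158/0.0272 = 0.5809
0.0966/0.758 = 0.1274
R_total = 3.06 + 0.5809 + 0.1274 = 3.769 m²·K/W
E = A × HDD × 24 / R / 1000 = 128 × 2690 × 24 / 3.769 / 1000 = 2193 kWh

2190 kWh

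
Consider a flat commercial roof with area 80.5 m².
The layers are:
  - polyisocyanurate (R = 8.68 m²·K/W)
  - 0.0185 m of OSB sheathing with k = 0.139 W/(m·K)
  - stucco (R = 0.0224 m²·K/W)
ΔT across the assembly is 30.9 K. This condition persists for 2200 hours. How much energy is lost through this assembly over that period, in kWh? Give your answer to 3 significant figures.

0.0185/0.139 = 0.1331
R_total = 8.68 + 0.1331 + 0.0224 = 8.835 m²·K/W
Q = 80.5 × 30.9 / 8.835 = 281.5 W
E = 281.5 W × 2200 h / 1000 = 619.4 kWh

619 kWh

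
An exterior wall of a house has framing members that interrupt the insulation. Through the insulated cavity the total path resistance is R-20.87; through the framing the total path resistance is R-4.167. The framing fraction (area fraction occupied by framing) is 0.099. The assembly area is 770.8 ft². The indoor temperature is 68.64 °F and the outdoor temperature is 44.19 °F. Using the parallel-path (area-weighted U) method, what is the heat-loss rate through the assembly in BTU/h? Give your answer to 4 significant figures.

U_eff = 0.901/20.87 + 0.099/4.167 = 0.043172 + 0.023758 = 0.06693
R_eff = 1/U_eff = 14.941 ft²·°F·h/BTU
Q = 770.8 × (68.64 − 44.19) / 14.941 = 1261.4 BTU/h

1261 BTU/h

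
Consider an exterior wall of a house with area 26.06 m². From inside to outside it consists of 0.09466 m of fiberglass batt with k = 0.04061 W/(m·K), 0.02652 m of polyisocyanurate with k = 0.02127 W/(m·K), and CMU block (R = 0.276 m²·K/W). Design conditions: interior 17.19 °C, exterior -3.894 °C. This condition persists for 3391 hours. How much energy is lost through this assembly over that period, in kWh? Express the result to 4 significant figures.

483.5 kWh

0.09466/0.04061 = 2.331
0.02652/0.02127 = 1.2468
R_total = 2.331 + 1.2468 + 0.276 = 3.8538 m²·K/W
Q = 26.06 × (17.19 − (-3.894)) / 3.8538 = 142.57 W
E = 142.57 W × 3391 h / 1000 = 483.47 kWh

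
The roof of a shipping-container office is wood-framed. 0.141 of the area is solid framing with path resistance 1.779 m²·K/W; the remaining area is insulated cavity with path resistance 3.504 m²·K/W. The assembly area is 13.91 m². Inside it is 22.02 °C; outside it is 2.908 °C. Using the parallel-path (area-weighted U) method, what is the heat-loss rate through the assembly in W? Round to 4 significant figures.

86.24 W

U_eff = 0.859/3.504 + 0.141/1.779 = 0.24515 + 0.079258 = 0.32441
R_eff = 1/U_eff = 3.0826 m²·K/W
Q = 13.91 × (22.02 − 2.908) / 3.0826 = 86.243 W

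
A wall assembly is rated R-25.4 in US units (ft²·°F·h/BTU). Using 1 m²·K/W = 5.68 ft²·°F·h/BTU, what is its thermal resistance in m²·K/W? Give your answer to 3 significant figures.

4.47 m²·K/W

R_SI = 25.4/5.68 = 4.472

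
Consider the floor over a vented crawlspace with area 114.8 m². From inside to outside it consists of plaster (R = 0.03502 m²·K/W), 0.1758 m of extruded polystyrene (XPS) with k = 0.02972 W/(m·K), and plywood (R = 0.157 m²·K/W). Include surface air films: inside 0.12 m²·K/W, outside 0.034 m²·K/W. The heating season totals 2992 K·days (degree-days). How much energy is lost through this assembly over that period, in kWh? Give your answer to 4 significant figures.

0.1758/0.02972 = 5.9152
R_total = 0.12 + 0.03502 + 5.9152 + 0.157 + 0.034 = 6.2612 m²·K/W
E = A × HDD × 24 / R / 1000 = 114.8 × 2992 × 24 / 6.2612 / 1000 = 1316.6 kWh

1317 kWh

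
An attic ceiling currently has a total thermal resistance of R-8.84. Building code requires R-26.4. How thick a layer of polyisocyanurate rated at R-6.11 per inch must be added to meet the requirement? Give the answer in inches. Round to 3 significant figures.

2.87 in

ΔR = 26.4 − 8.84 = 17.56 ft²·°F·h/BTU
L = ΔR / (R/in) = 17.56/6.11 = 2.874 in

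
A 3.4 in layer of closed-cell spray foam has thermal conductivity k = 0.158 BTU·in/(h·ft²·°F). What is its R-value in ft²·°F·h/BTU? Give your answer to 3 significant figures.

21.5 ft²·°F·h/BTU

R = L/k = 3.4/0.158 = 21.52 ft²·°F·h/BTU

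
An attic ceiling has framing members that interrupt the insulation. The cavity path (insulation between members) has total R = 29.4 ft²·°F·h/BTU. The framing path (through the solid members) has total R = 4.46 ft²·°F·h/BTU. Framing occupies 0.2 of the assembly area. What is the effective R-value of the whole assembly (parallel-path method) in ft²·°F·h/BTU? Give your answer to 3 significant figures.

U_eff = 0.8/29.4 + 0.2/4.46 = 0.02721 + 0.04484 = 0.07205
R_eff = 1/U_eff = 13.88 ft²·°F·h/BTU

13.9 ft²·°F·h/BTU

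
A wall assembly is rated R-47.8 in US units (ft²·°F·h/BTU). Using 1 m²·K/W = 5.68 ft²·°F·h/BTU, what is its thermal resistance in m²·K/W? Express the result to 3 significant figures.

8.42 m²·K/W

R_SI = 47.8/5.68 = 8.415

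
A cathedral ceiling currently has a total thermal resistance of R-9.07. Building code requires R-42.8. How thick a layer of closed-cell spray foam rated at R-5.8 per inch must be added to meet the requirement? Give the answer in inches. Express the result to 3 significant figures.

5.82 in

ΔR = 42.8 − 9.07 = 33.73 ft²·°F·h/BTU
L = ΔR / (R/in) = 33.73/5.8 = 5.816 in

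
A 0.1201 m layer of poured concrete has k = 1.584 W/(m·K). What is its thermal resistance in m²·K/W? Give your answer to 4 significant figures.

R = L/k = 0.1201/1.584 = 0.075821 m²·K/W

0.07582 m²·K/W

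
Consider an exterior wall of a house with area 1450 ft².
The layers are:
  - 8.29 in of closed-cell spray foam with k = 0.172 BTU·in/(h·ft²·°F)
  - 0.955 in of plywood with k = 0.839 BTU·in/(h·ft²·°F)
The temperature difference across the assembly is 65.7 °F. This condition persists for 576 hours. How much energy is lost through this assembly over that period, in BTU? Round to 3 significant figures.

8.29/0.172 = 48.2
0.955/0.839 = 1.138
R_total = 48.2 + 1.138 = 49.34 ft²·°F·h/BTU
Q = 1450 × 65.7 / 49.34 = 1931 BTU/h
E = 1931 × 576 = 1112000 BTU

1110000 BTU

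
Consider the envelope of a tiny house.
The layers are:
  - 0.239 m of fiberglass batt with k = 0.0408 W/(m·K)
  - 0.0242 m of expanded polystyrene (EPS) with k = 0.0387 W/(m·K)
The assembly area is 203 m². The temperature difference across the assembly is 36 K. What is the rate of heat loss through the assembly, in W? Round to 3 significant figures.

0.239/0.0408 = 5.858
0.0242/0.0387 = 0.6253
R_total = 5.858 + 0.6253 = 6.483 m²·K/W
Q = A·ΔT/R = 203 × 36 / 6.483 = 1127 W

1130 W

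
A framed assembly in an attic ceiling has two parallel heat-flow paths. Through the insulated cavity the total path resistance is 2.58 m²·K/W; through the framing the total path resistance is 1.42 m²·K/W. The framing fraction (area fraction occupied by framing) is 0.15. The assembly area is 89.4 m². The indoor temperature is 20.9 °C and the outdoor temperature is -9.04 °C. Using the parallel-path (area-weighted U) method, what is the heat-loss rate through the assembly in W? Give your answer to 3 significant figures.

1160 W

U_eff = 0.85/2.58 + 0.15/1.42 = 0.3295 + 0.1056 = 0.4351
R_eff = 1/U_eff = 2.298 m²·K/W
Q = 89.4 × (20.9 − (-9.04)) / 2.298 = 1165 W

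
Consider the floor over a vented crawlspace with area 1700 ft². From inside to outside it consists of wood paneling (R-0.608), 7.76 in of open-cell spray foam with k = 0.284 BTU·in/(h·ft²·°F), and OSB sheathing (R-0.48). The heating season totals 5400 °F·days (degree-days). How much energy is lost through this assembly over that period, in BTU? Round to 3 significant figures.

7750000 BTU

7.76/0.284 = 27.32
R_total = 0.608 + 27.32 + 0.48 = 28.41 ft²·°F·h/BTU
E = A × HDD × 24 / R = 1700 × 5400 × 24 / 28.41 = 7754000 BTU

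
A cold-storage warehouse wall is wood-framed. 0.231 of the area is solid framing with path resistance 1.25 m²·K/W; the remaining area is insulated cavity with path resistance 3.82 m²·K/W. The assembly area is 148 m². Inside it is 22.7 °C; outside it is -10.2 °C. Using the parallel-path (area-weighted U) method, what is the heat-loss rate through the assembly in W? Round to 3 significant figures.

1880 W

U_eff = 0.769/3.82 + 0.231/1.25 = 0.2013 + 0.1848 = 0.3861
R_eff = 1/U_eff = 2.59 m²·K/W
Q = 148 × (22.7 − (-10.2)) / 2.59 = 1880 W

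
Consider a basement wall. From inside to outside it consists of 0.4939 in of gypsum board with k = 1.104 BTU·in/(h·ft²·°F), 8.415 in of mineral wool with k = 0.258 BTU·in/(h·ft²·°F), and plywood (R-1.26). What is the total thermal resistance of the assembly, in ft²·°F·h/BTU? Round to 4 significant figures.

34.32 ft²·°F·h/BTU

0.4939/1.104 = 0.44737
8.415/0.258 = 32.616
R_total = 0.44737 + 32.616 + 1.26 = 34.324 ft²·°F·h/BTU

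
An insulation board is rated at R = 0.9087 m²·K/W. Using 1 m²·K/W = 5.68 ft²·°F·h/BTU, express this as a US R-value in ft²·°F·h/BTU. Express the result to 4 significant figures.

5.161 ft²·°F·h/BTU

R_US = 0.9087 × 5.68 = 5.1614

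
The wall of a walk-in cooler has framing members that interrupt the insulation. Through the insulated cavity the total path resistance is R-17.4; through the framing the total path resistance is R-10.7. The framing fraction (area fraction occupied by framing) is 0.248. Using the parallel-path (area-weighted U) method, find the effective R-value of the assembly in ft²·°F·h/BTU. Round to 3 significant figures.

U_eff = 0.752/17.4 + 0.248/10.7 = 0.04322 + 0.02318 = 0.0664
R_eff = 1/U_eff = 15.06 ft²·°F·h/BTU

15.1 ft²·°F·h/BTU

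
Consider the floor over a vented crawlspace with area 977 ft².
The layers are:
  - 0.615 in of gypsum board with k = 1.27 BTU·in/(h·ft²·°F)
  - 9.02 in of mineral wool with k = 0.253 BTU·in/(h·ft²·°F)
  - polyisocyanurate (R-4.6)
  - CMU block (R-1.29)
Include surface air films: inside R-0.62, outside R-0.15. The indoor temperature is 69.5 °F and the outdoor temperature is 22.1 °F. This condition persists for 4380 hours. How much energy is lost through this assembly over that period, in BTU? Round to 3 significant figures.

0.615/1.27 = 0.4843
9.02/0.253 = 35.65
R_total = 0.62 + 0.4843 + 35.65 + 4.6 + 1.29 + 0.15 = 42.8 ft²·°F·h/BTU
Q = 977 × (69.5 − 22.1) / 42.8 = 1082 BTU/h
E = 1082 × 4380 = 4740000 BTU

4740000 BTU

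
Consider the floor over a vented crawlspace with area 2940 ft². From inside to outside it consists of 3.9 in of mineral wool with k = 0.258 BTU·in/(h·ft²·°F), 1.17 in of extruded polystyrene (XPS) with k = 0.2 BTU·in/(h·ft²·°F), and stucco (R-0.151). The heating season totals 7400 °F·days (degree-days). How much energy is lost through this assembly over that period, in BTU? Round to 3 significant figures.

24700000 BTU

3.9/0.258 = 15.12
1.17/0.2 = 5.85
R_total = 15.12 + 5.85 + 0.151 = 21.12 ft²·°F·h/BTU
E = A × HDD × 24 / R = 2940 × 7400 × 24 / 21.12 = 24730000 BTU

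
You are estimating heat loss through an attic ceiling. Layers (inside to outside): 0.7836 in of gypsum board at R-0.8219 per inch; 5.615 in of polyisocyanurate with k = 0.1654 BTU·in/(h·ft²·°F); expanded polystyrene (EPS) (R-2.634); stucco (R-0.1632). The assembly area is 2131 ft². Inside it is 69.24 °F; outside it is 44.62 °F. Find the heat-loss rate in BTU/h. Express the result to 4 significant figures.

1403 BTU/h

0.7836 × 0.8219 = 0.64404
5.615/0.1654 = 33.948
R_total = 0.64404 + 33.948 + 2.634 + 0.1632 = 37.389 ft²·°F·h/BTU
Q = A·ΔT/R = 2131 × (69.24 − 44.62) / 37.389 = 1403.2 BTU/h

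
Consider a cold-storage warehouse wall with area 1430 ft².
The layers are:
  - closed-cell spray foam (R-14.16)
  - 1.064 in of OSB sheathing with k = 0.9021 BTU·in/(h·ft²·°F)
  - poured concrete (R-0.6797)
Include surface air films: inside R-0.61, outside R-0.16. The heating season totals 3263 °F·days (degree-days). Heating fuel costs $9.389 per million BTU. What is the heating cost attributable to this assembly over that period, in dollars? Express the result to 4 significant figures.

62.63 dollars

1.064/0.9021 = 1.1795
R_total = 0.61 + 14.16 + 1.1795 + 0.6797 + 0.16 = 16.789 ft²·°F·h/BTU
E = A × HDD × 24 / R = 1430 × 3263 × 24 / 16.789 = 6670100 BTU
Cost = 6670100/10⁶ × 9.389 = $62.626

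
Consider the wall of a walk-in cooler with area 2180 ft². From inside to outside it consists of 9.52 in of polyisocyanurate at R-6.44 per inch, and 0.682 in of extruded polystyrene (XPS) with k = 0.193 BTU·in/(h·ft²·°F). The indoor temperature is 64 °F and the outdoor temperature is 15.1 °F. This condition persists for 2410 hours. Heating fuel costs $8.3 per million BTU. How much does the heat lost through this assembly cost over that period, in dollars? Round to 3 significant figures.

9.52 × 6.44 = 61.31
0.682/0.193 = 3.534
R_total = 61.31 + 3.534 = 64.84 ft²·°F·h/BTU
Q = 2180 × (64 − 15.1) / 64.84 = 1644 BTU/h
E = 1644 × 2410 = 3962000 BTU
Cost = 3962000/10⁶ × 8.3 = $32.89

32.9 dollars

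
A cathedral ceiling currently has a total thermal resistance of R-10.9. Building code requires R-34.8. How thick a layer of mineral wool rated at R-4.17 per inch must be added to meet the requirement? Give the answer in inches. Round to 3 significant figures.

5.73 in

ΔR = 34.8 − 10.9 = 23.9 ft²·°F·h/BTU
L = ΔR / (R/in) = 23.9/4.17 = 5.731 in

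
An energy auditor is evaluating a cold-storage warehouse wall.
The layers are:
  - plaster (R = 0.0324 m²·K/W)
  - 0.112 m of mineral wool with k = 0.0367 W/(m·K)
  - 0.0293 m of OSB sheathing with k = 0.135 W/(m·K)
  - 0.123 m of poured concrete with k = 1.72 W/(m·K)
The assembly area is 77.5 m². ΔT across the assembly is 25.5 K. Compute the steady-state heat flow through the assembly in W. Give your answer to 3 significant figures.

586 W

0.112/0.0367 = 3.052
0.0293/0.135 = 0.217
0.123/1.72 = 0.07151
R_total = 0.0324 + 3.052 + 0.217 + 0.07151 = 3.373 m²·K/W
Q = A·ΔT/R = 77.5 × 25.5 / 3.373 = 586 W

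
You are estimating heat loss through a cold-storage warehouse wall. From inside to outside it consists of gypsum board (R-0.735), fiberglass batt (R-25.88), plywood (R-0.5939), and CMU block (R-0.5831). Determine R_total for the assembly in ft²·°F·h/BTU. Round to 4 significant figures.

R_total = 0.735 + 25.88 + 0.5939 + 0.5831 = 27.792 ft²·°F·h/BTU

27.79 ft²·°F·h/BTU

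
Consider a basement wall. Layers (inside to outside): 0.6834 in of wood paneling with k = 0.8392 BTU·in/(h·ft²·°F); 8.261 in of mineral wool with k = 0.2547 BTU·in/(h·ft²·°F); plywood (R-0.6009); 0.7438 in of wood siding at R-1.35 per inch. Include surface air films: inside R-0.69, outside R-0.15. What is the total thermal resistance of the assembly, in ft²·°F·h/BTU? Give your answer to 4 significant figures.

0.6834/0.8392 = 0.81435
8.261/0.2547 = 32.434
0.7438 × 1.35 = 1.0041
R_total = 0.69 + 0.81435 + 32.434 + 0.6009 + 1.0041 + 0.15 = 35.694 ft²·°F·h/BTU

35.69 ft²·°F·h/BTU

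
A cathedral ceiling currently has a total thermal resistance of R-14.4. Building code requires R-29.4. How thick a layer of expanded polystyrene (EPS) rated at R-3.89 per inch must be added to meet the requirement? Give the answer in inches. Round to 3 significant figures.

3.86 in

ΔR = 29.4 − 14.4 = 15 ft²·°F·h/BTU
L = ΔR / (R/in) = 15/3.89 = 3.856 in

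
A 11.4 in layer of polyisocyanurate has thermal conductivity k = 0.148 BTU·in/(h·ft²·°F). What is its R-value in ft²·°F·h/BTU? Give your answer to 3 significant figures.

R = L/k = 11.4/0.148 = 77.03 ft²·°F·h/BTU

77.0 ft²·°F·h/BTU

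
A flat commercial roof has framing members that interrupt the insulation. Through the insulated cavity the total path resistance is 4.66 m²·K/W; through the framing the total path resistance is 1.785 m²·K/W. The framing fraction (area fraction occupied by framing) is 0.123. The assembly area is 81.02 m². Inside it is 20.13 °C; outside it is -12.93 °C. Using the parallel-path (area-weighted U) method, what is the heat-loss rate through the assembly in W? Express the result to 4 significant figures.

U_eff = 0.877/4.66 + 0.123/1.785 = 0.1882 + 0.068908 = 0.2571
R_eff = 1/U_eff = 3.8895 m²·K/W
Q = 81.02 × (20.13 − (-12.93)) / 3.8895 = 688.66 W

688.7 W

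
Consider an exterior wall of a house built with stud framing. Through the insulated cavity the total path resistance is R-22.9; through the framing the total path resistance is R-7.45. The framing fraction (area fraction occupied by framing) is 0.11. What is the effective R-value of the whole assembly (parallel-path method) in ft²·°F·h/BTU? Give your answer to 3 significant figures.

18.6 ft²·°F·h/BTU

U_eff = 0.89/22.9 + 0.11/7.45 = 0.03886 + 0.01477 = 0.05363
R_eff = 1/U_eff = 18.65 ft²·°F·h/BTU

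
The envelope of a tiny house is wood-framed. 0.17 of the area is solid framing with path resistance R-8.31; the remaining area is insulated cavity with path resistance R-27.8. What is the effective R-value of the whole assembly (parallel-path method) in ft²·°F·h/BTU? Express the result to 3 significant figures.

19.9 ft²·°F·h/BTU

U_eff = 0.83/27.8 + 0.17/8.31 = 0.02986 + 0.02046 = 0.05031
R_eff = 1/U_eff = 19.88 ft²·°F·h/BTU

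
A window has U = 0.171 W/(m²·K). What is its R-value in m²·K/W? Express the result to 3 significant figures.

R = 1/U = 1/0.171 = 5.848

5.85 m²·K/W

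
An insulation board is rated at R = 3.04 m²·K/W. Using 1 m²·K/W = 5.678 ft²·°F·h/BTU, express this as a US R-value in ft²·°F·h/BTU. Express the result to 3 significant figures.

R_US = 3.04 × 5.678 = 17.26

17.3 ft²·°F·h/BTU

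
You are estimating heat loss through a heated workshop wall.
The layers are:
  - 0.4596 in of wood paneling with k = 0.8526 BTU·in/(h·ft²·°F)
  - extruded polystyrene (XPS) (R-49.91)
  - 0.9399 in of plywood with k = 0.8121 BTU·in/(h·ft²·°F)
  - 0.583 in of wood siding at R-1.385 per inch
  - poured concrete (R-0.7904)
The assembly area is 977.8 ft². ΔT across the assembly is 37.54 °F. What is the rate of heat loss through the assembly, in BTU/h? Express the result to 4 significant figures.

0.4596/0.8526 = 0.53906
0.9399/0.8121 = 1.1574
0.583 × 1.385 = 0.80745
R_total = 0.53906 + 49.91 + 1.1574 + 0.80745 + 0.7904 = 53.204 ft²·°F·h/BTU
Q = A·ΔT/R = 977.8 × 37.54 / 53.204 = 689.92 BTU/h

689.9 BTU/h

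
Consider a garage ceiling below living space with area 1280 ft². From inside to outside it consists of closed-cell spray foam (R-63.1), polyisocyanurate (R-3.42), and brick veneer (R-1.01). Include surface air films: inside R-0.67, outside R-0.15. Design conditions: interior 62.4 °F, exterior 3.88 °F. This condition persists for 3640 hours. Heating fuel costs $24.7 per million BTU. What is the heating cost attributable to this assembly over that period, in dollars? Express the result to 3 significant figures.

98.5 dollars

R_total = 0.67 + 63.1 + 3.42 + 1.01 + 0.15 = 68.35 ft²·°F·h/BTU
Q = 1280 × (62.4 − 3.88) / 68.35 = 1096 BTU/h
E = 1096 × 3640 = 3989000 BTU
Cost = 3989000/10⁶ × 24.7 = $98.53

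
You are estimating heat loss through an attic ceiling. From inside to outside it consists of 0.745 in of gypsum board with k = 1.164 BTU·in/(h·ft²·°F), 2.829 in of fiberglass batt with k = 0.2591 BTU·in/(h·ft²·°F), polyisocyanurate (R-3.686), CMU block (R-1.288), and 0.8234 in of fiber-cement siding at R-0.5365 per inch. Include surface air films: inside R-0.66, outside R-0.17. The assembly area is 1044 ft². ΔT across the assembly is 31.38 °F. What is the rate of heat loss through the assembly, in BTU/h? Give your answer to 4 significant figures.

0.745/1.164 = 0.64003
2.829/0.2591 = 10.919
0.8234 × 0.5365 = 0.44175
R_total = 0.66 + 0.64003 + 10.919 + 3.686 + 1.288 + 0.44175 + 0.17 = 17.804 ft²·°F·h/BTU
Q = A·ΔT/R = 1044 × 31.38 / 17.804 = 1840 BTU/h

1840 BTU/h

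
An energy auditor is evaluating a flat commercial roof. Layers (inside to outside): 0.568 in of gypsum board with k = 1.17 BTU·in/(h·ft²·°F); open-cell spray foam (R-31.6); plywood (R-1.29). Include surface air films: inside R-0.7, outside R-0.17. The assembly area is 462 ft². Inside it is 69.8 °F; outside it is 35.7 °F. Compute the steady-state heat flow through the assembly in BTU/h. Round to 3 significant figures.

460 BTU/h

0.568/1.17 = 0.4855
R_total = 0.7 + 0.4855 + 31.6 + 1.29 + 0.17 = 34.25 ft²·°F·h/BTU
Q = A·ΔT/R = 462 × (69.8 − 35.7) / 34.25 = 460 BTU/h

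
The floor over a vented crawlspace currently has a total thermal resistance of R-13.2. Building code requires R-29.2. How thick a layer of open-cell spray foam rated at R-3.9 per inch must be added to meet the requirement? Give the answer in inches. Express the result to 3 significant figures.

4.10 in

ΔR = 29.2 − 13.2 = 16 ft²·°F·h/BTU
L = ΔR / (R/in) = 16/3.9 = 4.103 in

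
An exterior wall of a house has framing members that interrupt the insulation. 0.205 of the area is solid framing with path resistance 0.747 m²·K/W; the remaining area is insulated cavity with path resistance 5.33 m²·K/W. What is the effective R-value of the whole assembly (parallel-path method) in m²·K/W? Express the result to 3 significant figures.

U_eff = 0.795/5.33 + 0.205/0.747 = 0.1492 + 0.2744 = 0.4236
R_eff = 1/U_eff = 2.361 m²·K/W

2.36 m²·K/W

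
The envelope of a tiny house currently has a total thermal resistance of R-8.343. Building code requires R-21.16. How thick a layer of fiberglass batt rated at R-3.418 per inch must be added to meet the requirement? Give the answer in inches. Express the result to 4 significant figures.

3.750 in

ΔR = 21.16 − 8.343 = 12.817 ft²·°F·h/BTU
L = ΔR / (R/in) = 12.817/3.418 = 3.7499 in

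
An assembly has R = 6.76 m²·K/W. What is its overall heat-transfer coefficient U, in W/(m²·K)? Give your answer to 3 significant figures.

U = 1/R = 1/6.76 = 0.1479

0.148 W/(m²·K)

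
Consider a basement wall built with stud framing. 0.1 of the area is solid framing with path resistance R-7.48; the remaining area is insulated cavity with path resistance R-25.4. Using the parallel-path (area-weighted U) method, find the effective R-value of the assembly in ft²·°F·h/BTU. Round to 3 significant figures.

U_eff = 0.9/25.4 + 0.1/7.48 = 0.03543 + 0.01337 = 0.0488
R_eff = 1/U_eff = 20.49 ft²·°F·h/BTU

20.5 ft²·°F·h/BTU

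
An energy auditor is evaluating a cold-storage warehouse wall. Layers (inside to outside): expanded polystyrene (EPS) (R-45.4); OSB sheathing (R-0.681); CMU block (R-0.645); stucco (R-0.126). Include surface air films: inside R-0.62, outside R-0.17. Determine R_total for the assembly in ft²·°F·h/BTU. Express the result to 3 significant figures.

R_total = 0.62 + 45.4 + 0.681 + 0.645 + 0.126 + 0.17 = 47.64 ft²·°F·h/BTU

47.6 ft²·°F·h/BTU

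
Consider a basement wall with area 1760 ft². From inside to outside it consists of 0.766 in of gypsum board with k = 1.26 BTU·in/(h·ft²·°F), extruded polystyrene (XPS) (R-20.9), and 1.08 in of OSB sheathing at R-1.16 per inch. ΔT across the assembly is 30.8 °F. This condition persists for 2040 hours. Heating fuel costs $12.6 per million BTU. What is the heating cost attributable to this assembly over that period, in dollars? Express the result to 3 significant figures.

61.2 dollars

0.766/1.26 = 0.6079
1.08 × 1.16 = 1.253
R_total = 0.6079 + 20.9 + 1.253 = 22.76 ft²·°F·h/BTU
Q = 1760 × 30.8 / 22.76 = 2382 BTU/h
E = 2382 × 2040 = 4859000 BTU
Cost = 4859000/10⁶ × 12.6 = $61.22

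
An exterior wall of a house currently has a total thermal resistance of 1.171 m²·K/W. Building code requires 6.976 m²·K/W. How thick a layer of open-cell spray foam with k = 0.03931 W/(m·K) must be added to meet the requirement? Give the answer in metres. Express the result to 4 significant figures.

ΔR = 6.976 − 1.171 = 5.805 m²·K/W
L = ΔR × k = 5.805 × 0.03931 = 0.22819 m

0.2282 m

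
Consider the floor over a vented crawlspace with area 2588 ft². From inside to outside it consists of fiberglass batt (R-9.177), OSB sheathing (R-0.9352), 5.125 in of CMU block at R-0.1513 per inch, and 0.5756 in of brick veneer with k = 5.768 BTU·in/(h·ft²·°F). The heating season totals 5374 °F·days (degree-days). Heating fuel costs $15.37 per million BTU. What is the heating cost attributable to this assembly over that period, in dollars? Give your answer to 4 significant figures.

466.9 dollars

5.125 × 0.1513 = 0.77541
0.5756/5.768 = 0.099792
R_total = 9.177 + 0.9352 + 0.77541 + 0.099792 = 10.987 ft²·°F·h/BTU
E = A × HDD × 24 / R = 2588 × 5374 × 24 / 10.987 = 30379000 BTU
Cost = 30379000/10⁶ × 15.37 = $466.93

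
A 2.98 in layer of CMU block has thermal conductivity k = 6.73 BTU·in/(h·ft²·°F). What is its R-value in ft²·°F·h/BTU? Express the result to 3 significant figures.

R = L/k = 2.98/6.73 = 0.4428 ft²·°F·h/BTU

0.443 ft²·°F·h/BTU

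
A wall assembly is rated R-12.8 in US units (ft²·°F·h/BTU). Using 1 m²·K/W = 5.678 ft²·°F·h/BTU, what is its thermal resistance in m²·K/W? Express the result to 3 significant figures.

R_SI = 12.8/5.678 = 2.254

2.25 m²·K/W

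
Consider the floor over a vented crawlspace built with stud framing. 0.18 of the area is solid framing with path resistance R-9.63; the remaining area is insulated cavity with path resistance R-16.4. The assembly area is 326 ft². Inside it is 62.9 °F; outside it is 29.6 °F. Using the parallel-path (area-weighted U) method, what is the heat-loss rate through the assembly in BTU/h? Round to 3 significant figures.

746 BTU/h

U_eff = 0.82/16.4 + 0.18/9.63 = 0.05 + 0.01869 = 0.06869
R_eff = 1/U_eff = 14.56 ft²·°F·h/BTU
Q = 326 × (62.9 − 29.6) / 14.56 = 745.7 BTU/h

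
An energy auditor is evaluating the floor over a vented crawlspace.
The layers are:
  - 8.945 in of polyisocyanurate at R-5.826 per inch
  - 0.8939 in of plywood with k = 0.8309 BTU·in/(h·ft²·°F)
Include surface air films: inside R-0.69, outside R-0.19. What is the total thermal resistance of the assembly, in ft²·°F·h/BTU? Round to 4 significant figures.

54.07 ft²·°F·h/BTU

8.945 × 5.826 = 52.114
0.8939/0.8309 = 1.0758
R_total = 0.69 + 52.114 + 1.0758 + 0.19 = 54.069 ft²·°F·h/BTU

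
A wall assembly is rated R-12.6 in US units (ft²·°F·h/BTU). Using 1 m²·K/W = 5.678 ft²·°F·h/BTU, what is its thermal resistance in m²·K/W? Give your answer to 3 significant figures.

2.22 m²·K/W

R_SI = 12.6/5.678 = 2.219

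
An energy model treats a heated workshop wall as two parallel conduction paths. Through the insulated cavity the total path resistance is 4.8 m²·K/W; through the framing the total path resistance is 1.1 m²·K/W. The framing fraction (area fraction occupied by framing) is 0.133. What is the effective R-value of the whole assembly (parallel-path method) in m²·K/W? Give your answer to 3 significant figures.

U_eff = 0.867/4.8 + 0.133/1.1 = 0.1806 + 0.1209 = 0.3015
R_eff = 1/U_eff = 3.316 m²·K/W

3.32 m²·K/W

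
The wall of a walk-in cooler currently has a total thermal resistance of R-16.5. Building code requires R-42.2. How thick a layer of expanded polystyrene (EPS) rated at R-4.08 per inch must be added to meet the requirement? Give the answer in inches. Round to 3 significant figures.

6.30 in

ΔR = 42.2 − 16.5 = 25.7 ft²·°F·h/BTU
L = ΔR / (R/in) = 25.7/4.08 = 6.299 in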